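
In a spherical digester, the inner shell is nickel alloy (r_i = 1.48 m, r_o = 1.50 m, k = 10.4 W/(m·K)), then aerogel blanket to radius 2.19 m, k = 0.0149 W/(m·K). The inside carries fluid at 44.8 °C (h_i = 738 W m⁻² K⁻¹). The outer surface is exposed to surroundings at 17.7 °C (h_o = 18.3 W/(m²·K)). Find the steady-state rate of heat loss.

Resistance network (inner→outer):
  R_conv,in = 1/(4πr²h) = 1/(4π·1.48²·738) = 4.923×10^-5 K/W
  R_nickel alloy = (1/1.48 − 1/1.50)/(4πk) = 0.009009/(4π·10.4) = 6.893×10^-5 K/W
  R_aerogel blanket = (1/1.50 − 1/2.19)/(4πk) = 0.2100/(4π·0.0149) = 1.122 K/W
  R_conv,out = 1/(4πr²h) = 1/(4π·2.19²·18.3) = 9.067×10^-4 K/W
ΣR = 4.923×10^-5 + 6.893×10^-5 + 1.122 + 9.067×10^-4 = 1.123 K/W
Q = ΔT/ΣR = (44.8 °C − 17.7 °C)/1.123 = 24.1 W

Q = 24.1 W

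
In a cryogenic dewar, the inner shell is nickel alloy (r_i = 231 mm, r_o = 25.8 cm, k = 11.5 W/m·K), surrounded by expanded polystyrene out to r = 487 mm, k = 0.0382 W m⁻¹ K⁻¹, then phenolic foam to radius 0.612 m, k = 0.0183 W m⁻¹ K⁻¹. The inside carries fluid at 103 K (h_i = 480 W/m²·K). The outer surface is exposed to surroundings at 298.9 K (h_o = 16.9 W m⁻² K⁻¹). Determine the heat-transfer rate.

Q = 34.7 W

Resistance network (inner→outer):
  R_conv,in = 1/(4πr²h) = 1/(4π·0.231²·480) = 0.003107 K/W
  R_nickel alloy = (1/0.231 − 1/0.258)/(4πk) = 0.4530/(4π·11.5) = 0.003135 K/W
  R_expanded polystyrene = (1/0.258 − 1/0.487)/(4πk) = 1.823/(4π·0.0382) = 3.797 K/W
  R_phenolic foam = (1/0.487 − 1/0.612)/(4πk) = 0.4194/(4π·0.0183) = 1.824 K/W
  R_conv,out = 1/(4πr²h) = 1/(4π·0.612²·16.9) = 0.01257 K/W
ΣR = 0.003107 + 0.003135 + 3.797 + 1.824 + 0.01257 = 5.640 K/W
Q = ΔT/ΣR = (103 K − 298.9 K)/5.640 = -34.7 W
(Negative Q ⇒ heat flows inward; heat gain = 34.7 W.)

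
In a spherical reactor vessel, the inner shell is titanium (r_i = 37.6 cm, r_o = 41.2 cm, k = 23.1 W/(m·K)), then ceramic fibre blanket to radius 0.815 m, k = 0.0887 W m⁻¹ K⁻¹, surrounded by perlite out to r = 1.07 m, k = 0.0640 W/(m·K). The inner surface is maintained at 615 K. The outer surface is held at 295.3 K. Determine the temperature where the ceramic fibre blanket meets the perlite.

T = 376 K

Series thermal resistances, inner to outer:
  R_titanium = (1/0.376 − 1/0.412)/(4πk) = 0.2324/(4π·23.1) = 8.006×10^-4 K/W
  R_ceramic fibre blanket = (1/0.412 − 1/0.815)/(4πk) = 1.200/(4π·0.0887) = 1.077 K/W
  R_perlite = (1/0.815 − 1/1.07)/(4πk) = 0.2924/(4π·0.0640) = 0.3636 K/W
ΣR = 8.006×10^-4 + 1.077 + 0.3636 = 1.441 K/W
Q = ΔT/ΣR = (615 K − 295.3 K)/1.441 = 221.9 W
From the inner boundary to the ceramic fibre blanket/perlite interface, ΣR_partial = 1.078 K/W.
T_interface = T_in − Q·ΣR_partial = 615 K − (221.9)(1.078) = 376 K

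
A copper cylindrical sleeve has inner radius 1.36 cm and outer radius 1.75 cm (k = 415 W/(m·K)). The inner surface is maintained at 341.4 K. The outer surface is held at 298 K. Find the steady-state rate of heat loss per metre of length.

Q' = 2πk·ΔT/ln(r₂/r₁) = 2π × 415 × 43.4 / ln(0.0175/0.0136) = 4.49×10^5 W/m

Q' = 449 kW/m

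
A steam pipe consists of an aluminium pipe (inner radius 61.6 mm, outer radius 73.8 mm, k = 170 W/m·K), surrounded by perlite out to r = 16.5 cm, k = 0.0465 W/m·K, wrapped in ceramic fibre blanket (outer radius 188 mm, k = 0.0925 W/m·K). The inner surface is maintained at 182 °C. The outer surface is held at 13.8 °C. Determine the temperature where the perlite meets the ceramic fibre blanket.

Resistance network (inner→outer):
  R'_aluminium = ln(0.0738/0.0616)/(2πk) = 0.1807/(2π·170) = 1.692×10^-4 m·K/W
  R'_perlite = ln(0.165/0.0738)/(2πk) = 0.8046/(2π·0.0465) = 2.754 m·K/W
  R'_ceramic fibre blanket = ln(0.188/0.165)/(2πk) = 0.1305/(2π·0.0925) = 0.2245 m·K/W
ΣR = 1.692×10^-4 + 2.754 + 0.2245 = 2.979 m·K/W
Q' = ΔT/ΣR = (182 °C − 13.8 °C)/2.979 = 56.46 W/m
From the inner boundary to the perlite/ceramic fibre blanket interface, ΣR_partial = 2.754 m·K/W.
T_interface = T_in − Q'·ΣR_partial = 182 °C − (56.46)(2.754) = 26.5 °C

T = 26.5 °C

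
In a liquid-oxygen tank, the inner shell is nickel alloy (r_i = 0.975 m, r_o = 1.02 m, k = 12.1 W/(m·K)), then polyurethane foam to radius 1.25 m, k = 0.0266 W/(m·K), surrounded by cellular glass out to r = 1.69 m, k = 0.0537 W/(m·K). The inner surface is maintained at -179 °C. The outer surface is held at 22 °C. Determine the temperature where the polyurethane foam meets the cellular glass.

T = -51.1 °C

Treat each layer as a resistance in series:
  R_nickel alloy = (1/0.975 − 1/1.02)/(4πk) = 0.04525/(4π·12.1) = 2.976×10^-4 K/W
  R_polyurethane foam = (1/1.02 − 1/1.25)/(4πk) = 0.1804/(4π·0.0266) = 0.5397 K/W
  R_cellular glass = (1/1.25 − 1/1.69)/(4πk) = 0.2083/(4π·0.0537) = 0.3087 K/W
ΣR = 2.976×10^-4 + 0.5397 + 0.3087 = 0.8487 K/W
Q = ΔT/ΣR = (-179 °C − 22 °C)/0.8487 = -236.8 W
From the inner boundary to the polyurethane foam/cellular glass interface, ΣR_partial = 0.5400 K/W.
T_interface = T_in − Q·ΣR_partial = -179 °C − (-236.8)(0.5400) = -51.1 °C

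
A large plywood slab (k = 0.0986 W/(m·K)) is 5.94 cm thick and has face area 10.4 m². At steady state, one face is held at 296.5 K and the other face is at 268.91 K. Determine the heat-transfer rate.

Q = 476 W

Q = kA·ΔT/L = 0.0986 × 10.4 × |296.5 K − 268.91 K| / 0.0594 = 476 W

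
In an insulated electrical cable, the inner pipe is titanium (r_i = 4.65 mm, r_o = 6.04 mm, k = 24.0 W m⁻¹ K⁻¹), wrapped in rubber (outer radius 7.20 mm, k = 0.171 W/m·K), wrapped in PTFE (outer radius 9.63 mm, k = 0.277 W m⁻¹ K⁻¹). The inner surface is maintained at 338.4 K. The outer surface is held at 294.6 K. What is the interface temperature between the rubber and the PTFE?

Treat each layer as a resistance in series:
  R'_titanium = ln(0.00604/0.00465)/(2πk) = 0.2615/(2π·24.0) = 0.001734 m·K/W
  R'_rubber = ln(0.00720/0.00604)/(2πk) = 0.1757/(2π·0.171) = 0.1635 m·K/W
  R'_PTFE = ln(0.00963/0.00720)/(2πk) = 0.2908/(2π·0.277) = 0.1671 m·K/W
ΣR = 0.001734 + 0.1635 + 0.1671 = 0.3323 m·K/W
Q' = ΔT/ΣR = (338.4 K − 294.6 K)/0.3323 = 131.8 W/m
From the inner boundary to the rubber/PTFE interface, ΣR_partial = 0.1652 m·K/W.
T_interface = T_in − Q'·ΣR_partial = 338.4 K − (131.8)(0.1652) = 316.6 K

T = 316.6 K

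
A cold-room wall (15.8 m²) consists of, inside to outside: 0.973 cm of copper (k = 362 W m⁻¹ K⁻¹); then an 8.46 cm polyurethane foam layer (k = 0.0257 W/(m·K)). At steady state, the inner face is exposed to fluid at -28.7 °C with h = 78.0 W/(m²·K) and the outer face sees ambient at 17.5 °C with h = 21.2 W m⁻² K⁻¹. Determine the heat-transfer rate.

Treat each layer as a resistance in series:
  R_conv,in = 1/(hA) = 1/(78.0·15.8) = 8.114×10^-4 K/W
  R_copper = L/(kA) = 0.00973/(362·15.8) = 1.701×10^-6 K/W
  R_polyurethane foam = L/(kA) = 0.0846/(0.0257·15.8) = 0.2083 K/W
  R_conv,out = 1/(hA) = 1/(21.2·15.8) = 0.002985 K/W
ΣR = 8.114×10^-4 + 1.701×10^-6 + 0.2083 + 0.002985 = 0.2121 K/W
Q = ΔT/ΣR = (-28.7 °C − 17.5 °C)/0.2121 = -218 W
(Negative Q ⇒ heat flows inward; heat gain = 218 W.)

Q = 218 W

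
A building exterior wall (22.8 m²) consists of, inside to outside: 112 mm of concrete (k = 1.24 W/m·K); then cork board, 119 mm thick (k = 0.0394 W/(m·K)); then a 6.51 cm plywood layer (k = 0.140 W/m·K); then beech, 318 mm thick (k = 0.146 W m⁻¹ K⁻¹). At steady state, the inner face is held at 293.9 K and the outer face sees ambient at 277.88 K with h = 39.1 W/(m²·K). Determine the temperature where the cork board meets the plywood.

T = 285.3 K

Resistance network (inner→outer):
  R_concrete = L/(kA) = 0.112/(1.24·22.8) = 0.003962 K/W
  R_cork board = L/(kA) = 0.119/(0.0394·22.8) = 0.1325 K/W
  R_plywood = L/(kA) = 0.0651/(0.140·22.8) = 0.02039 K/W
  R_beech = L/(kA) = 0.318/(0.146·22.8) = 0.09553 K/W
  R_conv,out = 1/(hA) = 1/(39.1·22.8) = 0.001122 K/W
ΣR = 0.003962 + 0.1325 + 0.02039 + 0.09553 + 0.001122 = 0.2535 K/W
Q = ΔT/ΣR = (293.9 K − 277.88 K)/0.2535 = 63.20 W
From the inner boundary to the cork board/plywood interface, ΣR_partial = 0.1365 K/W.
T_interface = T_in − Q·ΣR_partial = 293.9 K − (63.20)(0.1365) = 285.3 K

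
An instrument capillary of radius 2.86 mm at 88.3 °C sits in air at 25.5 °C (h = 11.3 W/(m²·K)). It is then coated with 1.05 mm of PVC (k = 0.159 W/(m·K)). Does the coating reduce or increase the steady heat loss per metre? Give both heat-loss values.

Critical radius for a cylinder: r_cr = k/h = 0.0141 m = 1.41 cm.
Outer radius after coating: r₂ = 0.00286 + 0.00105 = 0.00391 m.
Since r₁ < r_cr and r₂ ≤ r_cr, the coating moves toward the maximum at r_cr — heat loss rises.
Bare: R = 1/(2πr₁h) = 4.925 m·K/W; Q = 62.8/4.925 = 12.8 W/m.
Coated: R = R_cond + R_conv = 3.915 m·K/W; Q = 62.8/3.915 = 16.0 W/m.

increases: 12.8 → 16.0 W/m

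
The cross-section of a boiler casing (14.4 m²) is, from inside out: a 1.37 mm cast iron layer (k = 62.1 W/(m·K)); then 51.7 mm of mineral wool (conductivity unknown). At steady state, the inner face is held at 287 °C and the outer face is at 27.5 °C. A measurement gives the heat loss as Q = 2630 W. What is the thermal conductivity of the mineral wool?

k = 0.0364 W/m·K

ΣR = ΔT/Q = |287 − 27.5|/2630 = 0.09867 K/W
Known resistances:
  R_cast iron = L/(kA) = 0.00137/(62.1·14.4) = 1.532×10^-6 K/W
R_mineral wool = ΣR − ΣR_known = 0.09867 − 1.532×10^-6 = 0.09867 K/W
L/(kA) = 0.09867 ⇒ k = 0.0517/(0.09867·14.4) = 0.0364 W/m·K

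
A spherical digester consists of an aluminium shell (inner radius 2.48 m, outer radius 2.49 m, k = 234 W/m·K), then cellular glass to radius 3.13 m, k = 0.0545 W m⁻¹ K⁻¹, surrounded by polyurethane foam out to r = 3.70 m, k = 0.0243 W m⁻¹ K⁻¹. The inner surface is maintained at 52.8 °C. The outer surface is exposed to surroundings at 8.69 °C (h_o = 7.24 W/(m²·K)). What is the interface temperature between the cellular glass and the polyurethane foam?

T = 34.0 °C

Resistance network (inner→outer):
  R_aluminium = (1/2.48 − 1/2.49)/(4πk) = 0.001619/(4π·234) = 5.507×10^-7 K/W
  R_cellular glass = (1/2.49 − 1/3.13)/(4πk) = 0.08212/(4π·0.0545) = 0.1199 K/W
  R_polyurethane foam = (1/3.13 − 1/3.70)/(4πk) = 0.04922/(4π·0.0243) = 0.1612 K/W
  R_conv,out = 1/(4πr²h) = 1/(4π·3.70²·7.24) = 8.029×10^-4 K/W
ΣR = 5.507×10^-7 + 0.1199 + 0.1612 + 8.029×10^-4 = 0.2819 K/W
Q = ΔT/ΣR = (52.8 °C − 8.69 °C)/0.2819 = 156.5 W
From the inner boundary to the cellular glass/polyurethane foam interface, ΣR_partial = 0.1199 K/W.
T_interface = T_in − Q·ΣR_partial = 52.8 °C − (156.5)(0.1199) = 34.0 °C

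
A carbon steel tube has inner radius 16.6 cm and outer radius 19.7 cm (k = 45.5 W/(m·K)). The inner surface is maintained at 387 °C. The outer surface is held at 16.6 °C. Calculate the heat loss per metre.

Q' = 2πk·ΔT/ln(r₂/r₁) = 2π × 45.5 × 370.4 / ln(0.197/0.166) = 6.18×10^5 W/m

Q' = 6.18×10^5 W/m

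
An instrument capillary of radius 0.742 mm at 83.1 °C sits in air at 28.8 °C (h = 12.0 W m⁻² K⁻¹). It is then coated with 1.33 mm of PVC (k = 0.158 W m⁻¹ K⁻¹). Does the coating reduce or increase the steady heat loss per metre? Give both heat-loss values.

increases: 3.04 → 7.30 W/m

Critical radius for a cylinder: r_cr = k/h = 0.0132 m = 1.32 cm.
Outer radius after coating: r₂ = 7.42×10^-4 + 0.00133 = 0.002072 m.
Since r₁ < r_cr and r₂ ≤ r_cr, the coating moves toward the maximum at r_cr — heat loss rises.
Bare: R = 1/(2πr₁h) = 17.87 m·K/W; Q = 54.3/17.87 = 3.04 W/m.
Coated: R = R_cond + R_conv = 7.435 m·K/W; Q = 54.3/7.435 = 7.30 W/m.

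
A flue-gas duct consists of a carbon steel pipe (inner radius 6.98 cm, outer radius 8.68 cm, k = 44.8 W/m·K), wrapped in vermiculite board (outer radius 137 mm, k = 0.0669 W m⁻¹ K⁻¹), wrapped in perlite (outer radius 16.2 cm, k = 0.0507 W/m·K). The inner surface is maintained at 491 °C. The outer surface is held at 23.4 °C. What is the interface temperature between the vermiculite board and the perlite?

T = 176 °C

Resistance network (inner→outer):
  R'_carbon steel = ln(0.0868/0.0698)/(2πk) = 0.2180/(2π·44.8) = 7.744×10^-4 m·K/W
  R'_vermiculite board = ln(0.137/0.0868)/(2πk) = 0.4564/(2π·0.0669) = 1.086 m·K/W
  R'_perlite = ln(0.162/0.137)/(2πk) = 0.1676/(2π·0.0507) = 0.5262 m·K/W
ΣR = 7.744×10^-4 + 1.086 + 0.5262 = 1.613 m·K/W
Q' = ΔT/ΣR = (491 °C − 23.4 °C)/1.613 = 289.9 W/m
From the inner boundary to the vermiculite board/perlite interface, ΣR_partial = 1.087 m·K/W.
T_interface = T_in − Q'·ΣR_partial = 491 °C − (289.9)(1.087) = 176 °C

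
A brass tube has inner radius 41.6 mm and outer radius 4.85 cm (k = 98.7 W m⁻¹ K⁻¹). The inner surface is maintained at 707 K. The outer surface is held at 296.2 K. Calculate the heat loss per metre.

Q' = 2πk·ΔT/ln(r₂/r₁) = 2π × 98.7 × 410.8 / ln(0.0485/0.0416) = 1.66×10^6 W/m

Q' = 1.66×10^6 W/m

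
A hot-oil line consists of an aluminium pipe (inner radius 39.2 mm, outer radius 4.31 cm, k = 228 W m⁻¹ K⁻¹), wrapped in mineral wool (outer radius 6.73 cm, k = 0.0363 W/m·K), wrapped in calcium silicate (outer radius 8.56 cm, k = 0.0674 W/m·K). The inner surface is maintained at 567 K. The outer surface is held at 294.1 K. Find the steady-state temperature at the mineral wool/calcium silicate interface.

Resistance network (inner→outer):
  R'_aluminium = ln(0.0431/0.0392)/(2πk) = 0.09485/(2π·228) = 6.621×10^-5 m·K/W
  R'_mineral wool = ln(0.0673/0.0431)/(2πk) = 0.4456/(2π·0.0363) = 1.954 m·K/W
  R'_calcium silicate = ln(0.0856/0.0673)/(2πk) = 0.2405/(2π·0.0674) = 0.5680 m·K/W
ΣR = 6.621×10^-5 + 1.954 + 0.5680 = 2.522 m·K/W
Q' = ΔT/ΣR = (567 K − 294.1 K)/2.522 = 108.2 W/m
From the inner boundary to the mineral wool/calcium silicate interface, ΣR_partial = 1.954 m·K/W.
T_interface = T_in − Q'·ΣR_partial = 567 K − (108.2)(1.954) = 355.6 K

T = 355.6 K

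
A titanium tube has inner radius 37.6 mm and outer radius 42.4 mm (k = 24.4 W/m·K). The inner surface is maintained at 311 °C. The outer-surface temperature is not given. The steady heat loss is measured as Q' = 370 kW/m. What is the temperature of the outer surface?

T_out = 21.0 °C

Sum the resistances:
  R'_titanium = ln(0.0424/0.0376)/(2πk) = 0.1201/(2π·24.4) = 7.837×10^-4 m·K/W
ΣR = 7.837×10^-4 m·K/W
ΔT = Q'·ΣR = 3.70×10^5 × 7.837×10^-4 = 290.0 K
Heat flows outward, so T_out = T_in − ΔT = 311 − 290.0 = 21.0 °C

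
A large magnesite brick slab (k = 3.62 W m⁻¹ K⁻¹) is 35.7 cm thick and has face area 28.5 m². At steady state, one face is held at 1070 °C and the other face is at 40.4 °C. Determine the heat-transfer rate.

Q = kA·ΔT/L = 3.62 × 28.5 × |1070 °C − 40.4 °C| / 0.357 = 2.98×10^5 W

Q = 2.98×10^5 W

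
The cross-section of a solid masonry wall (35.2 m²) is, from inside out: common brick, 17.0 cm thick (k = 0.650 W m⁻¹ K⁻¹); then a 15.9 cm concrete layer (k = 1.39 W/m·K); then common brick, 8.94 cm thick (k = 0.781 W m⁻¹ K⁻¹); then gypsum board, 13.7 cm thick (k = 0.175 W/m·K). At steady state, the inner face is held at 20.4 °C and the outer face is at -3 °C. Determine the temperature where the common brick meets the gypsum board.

T = 11.4 °C

Resistance network (inner→outer):
  R_common brick = L/(kA) = 0.170/(0.650·35.2) = 0.007430 K/W
  R_concrete = L/(kA) = 0.159/(1.39·35.2) = 0.003250 K/W
  R_common brick = L/(kA) = 0.0894/(0.781·35.2) = 0.003252 K/W
  R_gypsum board = L/(kA) = 0.137/(0.175·35.2) = 0.02224 K/W
ΣR = 0.007430 + 0.003250 + 0.003252 + 0.02224 = 0.03617 K/W
Q = ΔT/ΣR = (20.4 °C − -3 °C)/0.03617 = 646.9 W
From the inner boundary to the common brick/gypsum board interface, ΣR_partial = 0.01393 K/W.
T_interface = T_in − Q·ΣR_partial = 20.4 °C − (646.9)(0.01393) = 11.4 °C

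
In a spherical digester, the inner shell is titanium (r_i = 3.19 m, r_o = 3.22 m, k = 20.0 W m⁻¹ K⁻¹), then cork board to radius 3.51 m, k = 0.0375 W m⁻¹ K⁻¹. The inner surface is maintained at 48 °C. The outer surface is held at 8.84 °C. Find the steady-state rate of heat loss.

Resistance network (inner→outer):
  R_titanium = (1/3.19 − 1/3.22)/(4πk) = 0.002921/(4π·20.0) = 1.162×10^-5 K/W
  R_cork board = (1/3.22 − 1/3.51)/(4πk) = 0.02566/(4π·0.0375) = 0.05445 K/W
ΣR = 1.162×10^-5 + 0.05445 = 0.05446 K/W
Q = ΔT/ΣR = (48 °C − 8.84 °C)/0.05446 = 719 W

Q = 719 W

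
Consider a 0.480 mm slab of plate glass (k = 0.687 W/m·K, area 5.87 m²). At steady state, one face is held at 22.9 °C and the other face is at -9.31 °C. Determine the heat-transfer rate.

Q = 271 kW

Q = kA·ΔT/L = 0.687 × 5.87 × |22.9 °C − -9.31 °C| / 4.80×10^-4 = 2.71×10^5 W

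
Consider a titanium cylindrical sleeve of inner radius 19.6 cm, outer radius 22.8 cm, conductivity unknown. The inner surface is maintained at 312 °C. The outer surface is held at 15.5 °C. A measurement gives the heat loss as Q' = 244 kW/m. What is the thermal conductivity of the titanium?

k = 19.8 W/m·K

ΣR = ΔT/Q' = |312 − 15.5|/2.44×10^5 = 0.001215 m·K/W
ln(r₂/r₁)/(2πk) = 0.001215 ⇒ k = 0.1512/(2π·0.001215) = 19.8 W/m·K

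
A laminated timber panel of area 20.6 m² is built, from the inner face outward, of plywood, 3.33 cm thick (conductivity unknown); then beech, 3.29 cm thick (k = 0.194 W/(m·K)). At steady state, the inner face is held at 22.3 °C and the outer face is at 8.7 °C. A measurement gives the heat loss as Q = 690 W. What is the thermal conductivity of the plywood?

k = 0.141 W/m·K

ΣR = ΔT/Q = |22.3 − 8.7|/690 = 0.01971 K/W
Known resistances:
  R_beech = L/(kA) = 0.0329/(0.194·20.6) = 0.008232 K/W
R_plywood = ΣR − ΣR_known = 0.01971 − 0.008232 = 0.01148 K/W
L/(kA) = 0.01148 ⇒ k = 0.0333/(0.01148·20.6) = 0.141 W/m·K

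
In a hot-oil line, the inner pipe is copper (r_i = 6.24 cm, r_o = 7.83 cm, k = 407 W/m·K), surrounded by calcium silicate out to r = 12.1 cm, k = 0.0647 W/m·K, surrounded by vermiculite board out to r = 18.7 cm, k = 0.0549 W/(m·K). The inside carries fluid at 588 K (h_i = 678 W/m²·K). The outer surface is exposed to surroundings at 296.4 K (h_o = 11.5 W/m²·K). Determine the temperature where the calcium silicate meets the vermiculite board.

T = 458 K

Resistance network (inner→outer):
  R'_conv,in = 1/(2πr h) = 1/(2π·0.0624·678) = 0.003762 m·K/W
  R'_copper = ln(0.0783/0.0624)/(2πk) = 0.2270/(2π·407) = 8.876×10^-5 m·K/W
  R'_calcium silicate = ln(0.121/0.0783)/(2πk) = 0.4352/(2π·0.0647) = 1.071 m·K/W
  R'_vermiculite board = ln(0.187/0.121)/(2πk) = 0.4353/(2π·0.0549) = 1.262 m·K/W
  R'_conv,out = 1/(2πr h) = 1/(2π·0.187·11.5) = 0.07401 m·K/W
ΣR = 0.003762 + 8.876×10^-5 + 1.071 + 1.262 + 0.07401 = 2.411 m·K/W
Q' = ΔT/ΣR = (588 K − 296.4 K)/2.411 = 120.9 W/m
From the inner boundary to the calcium silicate/vermiculite board interface, ΣR_partial = 1.075 m·K/W.
T_interface = T_in − Q'·ΣR_partial = 588 K − (120.9)(1.075) = 458 K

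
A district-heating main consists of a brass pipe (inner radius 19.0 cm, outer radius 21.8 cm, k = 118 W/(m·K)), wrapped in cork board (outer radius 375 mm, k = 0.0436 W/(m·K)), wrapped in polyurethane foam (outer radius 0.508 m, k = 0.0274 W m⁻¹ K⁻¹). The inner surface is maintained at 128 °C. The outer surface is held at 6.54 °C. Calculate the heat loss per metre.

Q' = 32.4 W/m

Treat each layer as a resistance in series:
  R'_brass = ln(0.218/0.190)/(2πk) = 0.1375/(2π·118) = 1.854×10^-4 m·K/W
  R'_cork board = ln(0.375/0.218)/(2πk) = 0.5424/(2π·0.0436) = 1.980 m·K/W
  R'_polyurethane foam = ln(0.508/0.375)/(2πk) = 0.3036/(2π·0.0274) = 1.763 m·K/W
ΣR = 1.854×10^-4 + 1.980 + 1.763 = 3.743 m·K/W
Q' = ΔT/ΣR = (128 °C − 6.54 °C)/3.743 = 32.4 W/m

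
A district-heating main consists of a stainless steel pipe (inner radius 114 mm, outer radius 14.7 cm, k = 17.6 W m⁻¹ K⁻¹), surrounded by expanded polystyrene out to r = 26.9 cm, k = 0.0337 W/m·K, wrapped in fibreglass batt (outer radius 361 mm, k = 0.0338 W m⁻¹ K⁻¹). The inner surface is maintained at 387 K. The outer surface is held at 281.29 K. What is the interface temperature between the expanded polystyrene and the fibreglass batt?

Treat each layer as a resistance in series:
  R'_stainless steel = ln(0.147/0.114)/(2πk) = 0.2542/(2π·17.6) = 0.002299 m·K/W
  R'_expanded polystyrene = ln(0.269/0.147)/(2πk) = 0.6043/(2π·0.0337) = 2.854 m·K/W
  R'_fibreglass batt = ln(0.361/0.269)/(2πk) = 0.2942/(2π·0.0338) = 1.385 m·K/W
ΣR = 0.002299 + 2.854 + 1.385 = 4.241 m·K/W
Q' = ΔT/ΣR = (387 K − 281.29 K)/4.241 = 24.93 W/m
From the inner boundary to the expanded polystyrene/fibreglass batt interface, ΣR_partial = 2.856 m·K/W.
T_interface = T_in − Q'·ΣR_partial = 387 K − (24.93)(2.856) = 315.8 K

T = 315.8 K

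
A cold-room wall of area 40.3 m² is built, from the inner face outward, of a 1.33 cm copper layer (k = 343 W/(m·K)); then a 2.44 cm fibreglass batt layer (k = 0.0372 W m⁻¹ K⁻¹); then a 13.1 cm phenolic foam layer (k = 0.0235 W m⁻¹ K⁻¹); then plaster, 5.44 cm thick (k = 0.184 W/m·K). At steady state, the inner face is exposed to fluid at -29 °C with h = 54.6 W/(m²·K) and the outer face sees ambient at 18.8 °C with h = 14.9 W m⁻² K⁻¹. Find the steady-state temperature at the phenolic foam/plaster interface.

T = 16.2 °C

Treat each layer as a resistance in series:
  R_conv,in = 1/(hA) = 1/(54.6·40.3) = 4.545×10^-4 K/W
  R_copper = L/(kA) = 0.0133/(343·40.3) = 9.622×10^-7 K/W
  R_fibreglass batt = L/(kA) = 0.0244/(0.0372·40.3) = 0.01628 K/W
  R_phenolic foam = L/(kA) = 0.131/(0.0235·40.3) = 0.1383 K/W
  R_plaster = L/(kA) = 0.0544/(0.184·40.3) = 0.007336 K/W
  R_conv,out = 1/(hA) = 1/(14.9·40.3) = 0.001665 K/W
ΣR = 4.545×10^-4 + 9.622×10^-7 + 0.01628 + 0.1383 + 0.007336 + 0.001665 = 0.1640 K/W
Q = ΔT/ΣR = (-29 °C − 18.8 °C)/0.1640 = -291.5 W
From the inner boundary to the phenolic foam/plaster interface, ΣR_partial = 0.1550 K/W.
T_interface = T_in − Q·ΣR_partial = -29 °C − (-291.5)(0.1550) = 16.2 °C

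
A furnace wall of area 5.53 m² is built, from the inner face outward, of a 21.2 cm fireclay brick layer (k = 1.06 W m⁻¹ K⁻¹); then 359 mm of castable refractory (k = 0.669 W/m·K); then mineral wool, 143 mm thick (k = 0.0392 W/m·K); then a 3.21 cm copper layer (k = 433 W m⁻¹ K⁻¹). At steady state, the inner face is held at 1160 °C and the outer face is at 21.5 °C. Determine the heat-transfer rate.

Resistance network (inner→outer):
  R_fireclay brick = L/(kA) = 0.212/(1.06·5.53) = 0.03617 K/W
  R_castable refractory = L/(kA) = 0.359/(0.669·5.53) = 0.09704 K/W
  R_mineral wool = L/(kA) = 0.143/(0.0392·5.53) = 0.6597 K/W
  R_copper = L/(kA) = 0.0321/(433·5.53) = 1.341×10^-5 K/W
ΣR = 0.03617 + 0.09704 + 0.6597 + 1.341×10^-5 = 0.7929 K/W
Q = ΔT/ΣR = (1160 °C − 21.5 °C)/0.7929 = 1440 W

Q = 1440 W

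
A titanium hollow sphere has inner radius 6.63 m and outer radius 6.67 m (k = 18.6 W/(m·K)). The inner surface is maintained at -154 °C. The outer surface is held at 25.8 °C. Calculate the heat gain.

Q = 4πk·ΔT/(1/r₁ − 1/r₂) = 4π × 18.6 × 179.8 / (1/6.63 − 1/6.67) = 4.65×10^7 W

Q = 46500 kW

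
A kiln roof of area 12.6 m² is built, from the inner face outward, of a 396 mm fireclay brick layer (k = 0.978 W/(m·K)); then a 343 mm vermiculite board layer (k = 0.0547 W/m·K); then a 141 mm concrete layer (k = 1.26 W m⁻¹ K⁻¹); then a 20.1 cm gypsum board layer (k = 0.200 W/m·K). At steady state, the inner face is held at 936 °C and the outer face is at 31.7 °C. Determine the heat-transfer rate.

Q = 1460 W

Resistance network (inner→outer):
  R_fireclay brick = L/(kA) = 0.396/(0.978·12.6) = 0.03214 K/W
  R_vermiculite board = L/(kA) = 0.343/(0.0547·12.6) = 0.4977 K/W
  R_concrete = L/(kA) = 0.141/(1.26·12.6) = 0.008881 K/W
  R_gypsum board = L/(kA) = 0.201/(0.200·12.6) = 0.07976 K/W
ΣR = 0.03214 + 0.4977 + 0.008881 + 0.07976 = 0.6185 K/W
Q = ΔT/ΣR = (936 °C − 31.7 °C)/0.6185 = 1460 W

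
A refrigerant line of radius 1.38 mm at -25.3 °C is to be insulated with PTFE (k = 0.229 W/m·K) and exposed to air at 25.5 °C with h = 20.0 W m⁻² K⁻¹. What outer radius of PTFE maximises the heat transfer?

r_cr = 1.15 cm

For a cylinder, r_cr = k_ins/h = 0.229/20.0 = 0.0115 m = 1.15 cm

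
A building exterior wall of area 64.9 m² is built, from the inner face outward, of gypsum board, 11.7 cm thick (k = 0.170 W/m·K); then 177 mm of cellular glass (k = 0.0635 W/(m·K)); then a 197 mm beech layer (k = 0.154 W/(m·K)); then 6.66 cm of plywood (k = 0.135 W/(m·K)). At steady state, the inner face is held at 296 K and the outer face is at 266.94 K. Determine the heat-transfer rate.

Resistance network (inner→outer):
  R_gypsum board = L/(kA) = 0.117/(0.170·64.9) = 0.01060 K/W
  R_cellular glass = L/(kA) = 0.177/(0.0635·64.9) = 0.04295 K/W
  R_beech = L/(kA) = 0.197/(0.154·64.9) = 0.01971 K/W
  R_plywood = L/(kA) = 0.0666/(0.135·64.9) = 0.007601 K/W
ΣR = 0.01060 + 0.04295 + 0.01971 + 0.007601 = 0.08086 K/W
Q = ΔT/ΣR = (296 K − 266.94 K)/0.08086 = 359 W

Q = 359 W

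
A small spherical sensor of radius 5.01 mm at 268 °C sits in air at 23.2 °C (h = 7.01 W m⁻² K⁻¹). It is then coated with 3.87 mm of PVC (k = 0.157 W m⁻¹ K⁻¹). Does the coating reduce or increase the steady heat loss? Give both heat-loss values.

Critical radius for a sphere: r_cr = 2k/h = 0.0448 m = 4.48 cm.
Outer radius after coating: r₂ = 0.00501 + 0.00387 = 0.00888 m.
Since r₁ < r_cr and r₂ ≤ r_cr, the coating moves toward the maximum at r_cr — heat loss rises.
Bare: R = 1/(4πr₁²h) = 452.3 K/W; Q = 244.8/452.3 = 0.541 W.
Coated: R = R_cond + R_conv = 188.1 K/W; Q = 244.8/188.1 = 1.30 W.

increases: 0.541 → 1.30 W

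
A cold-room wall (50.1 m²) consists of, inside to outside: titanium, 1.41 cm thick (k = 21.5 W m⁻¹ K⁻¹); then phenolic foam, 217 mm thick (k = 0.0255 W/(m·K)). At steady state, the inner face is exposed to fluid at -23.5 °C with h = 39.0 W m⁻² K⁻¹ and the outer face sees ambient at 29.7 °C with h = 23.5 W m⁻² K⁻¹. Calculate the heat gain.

Treat each layer as a resistance in series:
  R_conv,in = 1/(hA) = 1/(39.0·50.1) = 5.118×10^-4 K/W
  R_titanium = L/(kA) = 0.0141/(21.5·50.1) = 1.309×10^-5 K/W
  R_phenolic foam = L/(kA) = 0.217/(0.0255·50.1) = 0.1699 K/W
  R_conv,out = 1/(hA) = 1/(23.5·50.1) = 8.494×10^-4 K/W
ΣR = 5.118×10^-4 + 1.309×10^-5 + 0.1699 + 8.494×10^-4 = 0.1713 K/W
Q = ΔT/ΣR = (-23.5 °C − 29.7 °C)/0.1713 = -311 W
(Negative Q ⇒ heat flows inward; heat gain = 311 W.)

Q = 311 W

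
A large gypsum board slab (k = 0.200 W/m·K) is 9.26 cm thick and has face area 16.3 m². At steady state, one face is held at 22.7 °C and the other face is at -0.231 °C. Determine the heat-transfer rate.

Q = kA·ΔT/L = 0.200 × 16.3 × |22.7 °C − -0.231 °C| / 0.0926 = 807 W

Q = 807 W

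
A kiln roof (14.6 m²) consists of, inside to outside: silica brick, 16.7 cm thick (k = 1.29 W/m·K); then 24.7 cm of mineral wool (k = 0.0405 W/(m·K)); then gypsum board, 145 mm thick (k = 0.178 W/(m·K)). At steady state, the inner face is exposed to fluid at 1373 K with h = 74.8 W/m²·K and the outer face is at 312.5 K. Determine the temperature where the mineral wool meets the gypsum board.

Treat each layer as a resistance in series:
  R_conv,in = 1/(hA) = 1/(74.8·14.6) = 9.157×10^-4 K/W
  R_silica brick = L/(kA) = 0.167/(1.29·14.6) = 0.008867 K/W
  R_mineral wool = L/(kA) = 0.247/(0.0405·14.6) = 0.4177 K/W
  R_gypsum board = L/(kA) = 0.145/(0.178·14.6) = 0.05579 K/W
ΣR = 9.157×10^-4 + 0.008867 + 0.4177 + 0.05579 = 0.4833 K/W
Q = ΔT/ΣR = (1373 K − 312.5 K)/0.4833 = 2194 W
From the inner boundary to the mineral wool/gypsum board interface, ΣR_partial = 0.4275 K/W.
T_interface = T_in − Q·ΣR_partial = 1373 K − (2194)(0.4275) = 435 K

T = 435 K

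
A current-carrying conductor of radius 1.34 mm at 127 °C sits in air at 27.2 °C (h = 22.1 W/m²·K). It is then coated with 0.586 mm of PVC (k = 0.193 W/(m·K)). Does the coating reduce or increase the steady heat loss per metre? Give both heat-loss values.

increases: 18.6 → 24.7 W/m

Critical radius for a cylinder: r_cr = k/h = 0.00873 m = 0.873 cm.
Outer radius after coating: r₂ = 0.00134 + 5.86×10^-4 = 0.001926 m.
Since r₁ < r_cr and r₂ ≤ r_cr, the coating moves toward the maximum at r_cr — heat loss rises.
Bare: R = 1/(2πr₁h) = 5.374 m·K/W; Q = 99.8/5.374 = 18.6 W/m.
Coated: R = R_cond + R_conv = 4.038 m·K/W; Q = 99.8/4.038 = 24.7 W/m.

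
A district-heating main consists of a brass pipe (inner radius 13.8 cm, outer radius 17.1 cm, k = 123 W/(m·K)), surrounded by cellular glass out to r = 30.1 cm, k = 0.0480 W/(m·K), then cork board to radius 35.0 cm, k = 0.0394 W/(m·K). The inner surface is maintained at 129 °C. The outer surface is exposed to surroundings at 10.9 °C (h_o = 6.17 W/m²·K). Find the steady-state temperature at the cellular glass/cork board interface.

Treat each layer as a resistance in series:
  R'_brass = ln(0.171/0.138)/(2πk) = 0.2144/(2π·123) = 2.774×10^-4 m·K/W
  R'_cellular glass = ln(0.301/0.171)/(2πk) = 0.5654/(2π·0.0480) = 1.875 m·K/W
  R'_cork board = ln(0.350/0.301)/(2πk) = 0.1508/(2π·0.0394) = 0.6092 m·K/W
  R'_conv,out = 1/(2πr h) = 1/(2π·0.350·6.17) = 0.07370 m·K/W
ΣR = 2.774×10^-4 + 1.875 + 0.6092 + 0.07370 = 2.558 m·K/W
Q' = ΔT/ΣR = (129 °C − 10.9 °C)/2.558 = 46.17 W/m
From the inner boundary to the cellular glass/cork board interface, ΣR_partial = 1.875 m·K/W.
T_interface = T_in − Q'·ΣR_partial = 129 °C − (46.17)(1.875) = 42.4 °C

T = 42.4 °C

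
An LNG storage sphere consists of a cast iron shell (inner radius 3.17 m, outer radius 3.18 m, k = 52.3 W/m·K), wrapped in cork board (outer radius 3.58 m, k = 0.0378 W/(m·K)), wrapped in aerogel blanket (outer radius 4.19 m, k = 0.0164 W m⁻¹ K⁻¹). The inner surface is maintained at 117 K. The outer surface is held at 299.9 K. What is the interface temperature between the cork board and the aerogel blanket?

Series thermal resistances, inner to outer:
  R_cast iron = (1/3.17 − 1/3.18)/(4πk) = 9.920×10^-4/(4π·52.3) = 1.509×10^-6 K/W
  R_cork board = (1/3.18 − 1/3.58)/(4πk) = 0.03514/(4π·0.0378) = 0.07397 K/W
  R_aerogel blanket = (1/3.58 − 1/4.19)/(4πk) = 0.04067/(4π·0.0164) = 0.1973 K/W
ΣR = 1.509×10^-6 + 0.07397 + 0.1973 = 0.2713 K/W
Q = ΔT/ΣR = (117 K − 299.9 K)/0.2713 = -674.2 W
From the inner boundary to the cork board/aerogel blanket interface, ΣR_partial = 0.07397 K/W.
T_interface = T_in − Q·ΣR_partial = 117 K − (-674.2)(0.07397) = 167 K

T = 167 K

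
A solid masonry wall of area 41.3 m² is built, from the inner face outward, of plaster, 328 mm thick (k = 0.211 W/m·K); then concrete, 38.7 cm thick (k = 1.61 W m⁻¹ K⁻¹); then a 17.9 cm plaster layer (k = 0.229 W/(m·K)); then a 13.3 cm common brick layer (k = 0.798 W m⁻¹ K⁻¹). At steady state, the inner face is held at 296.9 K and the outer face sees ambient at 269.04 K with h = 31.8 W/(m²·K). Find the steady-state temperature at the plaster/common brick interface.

Series thermal resistances, inner to outer:
  R_plaster = L/(kA) = 0.328/(0.211·41.3) = 0.03764 K/W
  R_concrete = L/(kA) = 0.387/(1.61·41.3) = 0.005820 K/W
  R_plaster = L/(kA) = 0.179/(0.229·41.3) = 0.01893 K/W
  R_common brick = L/(kA) = 0.133/(0.798·41.3) = 0.004036 K/W
  R_conv,out = 1/(hA) = 1/(31.8·41.3) = 7.614×10^-4 K/W
ΣR = 0.03764 + 0.005820 + 0.01893 + 0.004036 + 7.614×10^-4 = 0.06719 K/W
Q = ΔT/ΣR = (296.9 K − 269.04 K)/0.06719 = 414.6 W
From the inner boundary to the plaster/common brick interface, ΣR_partial = 0.06239 K/W.
T_interface = T_in − Q·ΣR_partial = 296.9 K − (414.6)(0.06239) = 271.03 K

T = 271.03 K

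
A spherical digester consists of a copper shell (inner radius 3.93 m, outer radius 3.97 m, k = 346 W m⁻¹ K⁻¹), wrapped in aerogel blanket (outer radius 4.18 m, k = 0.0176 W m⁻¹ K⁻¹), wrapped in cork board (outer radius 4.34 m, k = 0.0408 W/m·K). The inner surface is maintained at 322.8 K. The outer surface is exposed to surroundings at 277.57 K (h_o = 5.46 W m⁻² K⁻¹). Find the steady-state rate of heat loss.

Treat each layer as a resistance in series:
  R_copper = (1/3.93 − 1/3.97)/(4πk) = 0.002564/(4π·346) = 5.896×10^-7 K/W
  R_aerogel blanket = (1/3.97 − 1/4.18)/(4πk) = 0.01265/(4π·0.0176) = 0.05722 K/W
  R_cork board = (1/4.18 − 1/4.34)/(4πk) = 0.008820/(4π·0.0408) = 0.01720 K/W
  R_conv,out = 1/(4πr²h) = 1/(4π·4.34²·5.46) = 7.738×10^-4 K/W
ΣR = 5.896×10^-7 + 0.05722 + 0.01720 + 7.738×10^-4 = 0.07519 K/W
Q = ΔT/ΣR = (322.8 K − 277.57 K)/0.07519 = 602 W

Q = 602 W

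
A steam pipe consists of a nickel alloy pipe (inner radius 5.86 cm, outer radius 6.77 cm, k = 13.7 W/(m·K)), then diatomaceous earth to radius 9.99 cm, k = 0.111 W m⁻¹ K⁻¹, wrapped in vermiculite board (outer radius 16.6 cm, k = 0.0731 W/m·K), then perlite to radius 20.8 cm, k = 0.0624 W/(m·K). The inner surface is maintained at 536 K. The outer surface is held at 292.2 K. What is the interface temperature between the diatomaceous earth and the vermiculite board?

T = 475 K

Series thermal resistances, inner to outer:
  R'_nickel alloy = ln(0.0677/0.0586)/(2πk) = 0.1444/(2π·13.7) = 0.001677 m·K/W
  R'_diatomaceous earth = ln(0.0999/0.0677)/(2πk) = 0.3891/(2π·0.111) = 0.5579 m·K/W
  R'_vermiculite board = ln(0.166/0.0999)/(2πk) = 0.5078/(2π·0.0731) = 1.106 m·K/W
  R'_perlite = ln(0.208/0.166)/(2πk) = 0.2256/(2π·0.0624) = 0.5753 m·K/W
ΣR = 0.001677 + 0.5579 + 1.106 + 0.5753 = 2.241 m·K/W
Q' = ΔT/ΣR = (536 K − 292.2 K)/2.241 = 108.8 W/m
From the inner boundary to the diatomaceous earth/vermiculite board interface, ΣR_partial = 0.5596 m·K/W.
T_interface = T_in − Q'·ΣR_partial = 536 K − (108.8)(0.5596) = 475 K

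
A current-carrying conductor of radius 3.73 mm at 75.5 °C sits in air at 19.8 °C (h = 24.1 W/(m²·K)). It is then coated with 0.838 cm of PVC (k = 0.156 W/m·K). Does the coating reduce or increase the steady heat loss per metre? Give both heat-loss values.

Critical radius for a cylinder: r_cr = k/h = 0.00647 m = 0.647 cm.
Outer radius after coating: r₂ = 0.00373 + 0.00838 = 0.01211 m.
r₁ < r_cr < r₂: heat loss rises to a maximum at r_cr then falls. Whether the coating helps depends on whether Q(r₂) has dropped back below Q(r₁).
Bare: R = 1/(2πr₁h) = 1.770 m·K/W; Q = 55.7/1.770 = 31.5 W/m.
Coated: R = R_cond + R_conv = 1.747 m·K/W; Q = 55.7/1.747 = 31.9 W/m.

increases: 31.5 → 31.9 W/m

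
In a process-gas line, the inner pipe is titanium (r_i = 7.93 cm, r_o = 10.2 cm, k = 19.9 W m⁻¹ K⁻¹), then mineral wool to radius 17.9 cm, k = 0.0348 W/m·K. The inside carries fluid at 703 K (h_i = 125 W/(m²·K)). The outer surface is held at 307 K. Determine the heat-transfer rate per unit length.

Resistance network (inner→outer):
  R'_conv,in = 1/(2πr h) = 1/(2π·0.0793·125) = 0.01606 m·K/W
  R'_titanium = ln(0.102/0.0793)/(2πk) = 0.2517/(2π·19.9) = 0.002013 m·K/W
  R'_mineral wool = ln(0.179/0.102)/(2πk) = 0.5624/(2π·0.0348) = 2.572 m·K/W
ΣR = 0.01606 + 0.002013 + 2.572 = 2.590 m·K/W
Q' = ΔT/ΣR = (703 K − 307 K)/2.590 = 153 W/m

Q' = 153 W/m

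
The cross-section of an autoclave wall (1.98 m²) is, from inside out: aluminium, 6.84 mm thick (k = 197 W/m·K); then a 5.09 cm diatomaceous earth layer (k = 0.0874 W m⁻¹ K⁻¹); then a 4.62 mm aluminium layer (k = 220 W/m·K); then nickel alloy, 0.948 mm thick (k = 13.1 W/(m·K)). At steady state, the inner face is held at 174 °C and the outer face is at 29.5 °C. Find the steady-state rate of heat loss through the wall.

Q = 491 W

Series thermal resistances, inner to outer:
  R_aluminium = L/(kA) = 0.00684/(197·1.98) = 1.754×10^-5 K/W
  R_diatomaceous earth = L/(kA) = 0.0509/(0.0874·1.98) = 0.2941 K/W
  R_aluminium = L/(kA) = 0.00462/(220·1.98) = 1.061×10^-5 K/W
  R_nickel alloy = L/(kA) = 9.48×10^-4/(13.1·1.98) = 3.655×10^-5 K/W
ΣR = 1.754×10^-5 + 0.2941 + 1.061×10^-5 + 3.655×10^-5 = 0.2942 K/W
Q = ΔT/ΣR = (174 °C − 29.5 °C)/0.2942 = 491 W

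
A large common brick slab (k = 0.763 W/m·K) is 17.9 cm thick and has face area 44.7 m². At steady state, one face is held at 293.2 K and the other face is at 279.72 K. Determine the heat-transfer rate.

Q = 2570 W

Q = kA·ΔT/L = 0.763 × 44.7 × |293.2 K − 279.72 K| / 0.179 = 2570 W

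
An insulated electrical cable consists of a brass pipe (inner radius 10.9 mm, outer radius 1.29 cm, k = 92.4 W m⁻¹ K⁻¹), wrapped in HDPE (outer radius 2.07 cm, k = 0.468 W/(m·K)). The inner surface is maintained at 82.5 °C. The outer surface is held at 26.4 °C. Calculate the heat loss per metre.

Series thermal resistances, inner to outer:
  R'_brass = ln(0.0129/0.0109)/(2πk) = 0.1685/(2π·92.4) = 2.902×10^-4 m·K/W
  R'_HDPE = ln(0.0207/0.0129)/(2πk) = 0.4729/(2π·0.468) = 0.1608 m·K/W
ΣR = 2.902×10^-4 + 0.1608 = 0.1611 m·K/W
Q' = ΔT/ΣR = (82.5 °C − 26.4 °C)/0.1611 = 348 W/m

Q' = 348 W/m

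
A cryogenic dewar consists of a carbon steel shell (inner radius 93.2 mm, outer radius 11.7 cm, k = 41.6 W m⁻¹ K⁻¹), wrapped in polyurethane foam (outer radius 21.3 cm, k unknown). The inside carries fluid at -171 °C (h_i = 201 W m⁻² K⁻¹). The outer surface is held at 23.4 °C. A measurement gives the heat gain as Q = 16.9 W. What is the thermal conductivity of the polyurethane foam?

ΣR = ΔT/Q = |-171 − 23.4|/16.9 = 11.50 K/W
Known resistances:
  R_conv,in = 1/(4πr²h) = 1/(4π·0.0932²·201) = 0.04558 K/W
  R_carbon steel = (1/0.0932 − 1/0.117)/(4πk) = 2.183/(4π·41.6) = 0.004175 K/W
R_polyurethane foam = ΣR − ΣR_known = 11.50 − 0.04976 = 11.45 K/W
(1/r₁−1/r₂)/(4πk) = 11.45 ⇒ k = 3.852/(4π·11.45) = 0.0268 W/m·K

k = 0.0268 W/m·K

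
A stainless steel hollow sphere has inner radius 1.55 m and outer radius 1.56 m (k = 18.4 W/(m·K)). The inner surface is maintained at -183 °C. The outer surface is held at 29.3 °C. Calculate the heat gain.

Q = 1.19×10^7 W

Q = 4πk·ΔT/(1/r₁ − 1/r₂) = 4π × 18.4 × 212.3 / (1/1.55 − 1/1.56) = 1.19×10^7 W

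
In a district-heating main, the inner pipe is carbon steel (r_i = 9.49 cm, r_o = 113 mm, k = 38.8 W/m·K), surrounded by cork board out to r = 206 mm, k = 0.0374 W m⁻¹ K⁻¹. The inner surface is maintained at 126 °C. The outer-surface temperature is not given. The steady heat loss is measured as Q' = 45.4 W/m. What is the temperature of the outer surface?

Series resistances:
  R'_carbon steel = ln(0.113/0.0949)/(2πk) = 0.1746/(2π·38.8) = 7.161×10^-4 m·K/W
  R'_cork board = ln(0.206/0.113)/(2πk) = 0.6005/(2π·0.0374) = 2.555 m·K/W
ΣR = 2.556 m·K/W
ΔT = Q'·ΣR = 45.4 × 2.556 = 116.0 K
Heat flows outward, so T_out = T_in − ΔT = 126 − 116.0 = 10.0 °C

T_out = 10.0 °C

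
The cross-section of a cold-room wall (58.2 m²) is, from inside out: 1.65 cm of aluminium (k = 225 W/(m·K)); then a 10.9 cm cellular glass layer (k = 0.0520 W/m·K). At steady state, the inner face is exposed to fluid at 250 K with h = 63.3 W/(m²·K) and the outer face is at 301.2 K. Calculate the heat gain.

Q = 1410 W

Series thermal resistances, inner to outer:
  R_conv,in = 1/(hA) = 1/(63.3·58.2) = 2.714×10^-4 K/W
  R_aluminium = L/(kA) = 0.0165/(225·58.2) = 1.260×10^-6 K/W
  R_cellular glass = L/(kA) = 0.109/(0.0520·58.2) = 0.03602 K/W
ΣR = 2.714×10^-4 + 1.260×10^-6 + 0.03602 = 0.03629 K/W
Q = ΔT/ΣR = (250 K − 301.2 K)/0.03629 = -1410 W
(Negative Q ⇒ heat flows inward; heat gain = 1410 W.)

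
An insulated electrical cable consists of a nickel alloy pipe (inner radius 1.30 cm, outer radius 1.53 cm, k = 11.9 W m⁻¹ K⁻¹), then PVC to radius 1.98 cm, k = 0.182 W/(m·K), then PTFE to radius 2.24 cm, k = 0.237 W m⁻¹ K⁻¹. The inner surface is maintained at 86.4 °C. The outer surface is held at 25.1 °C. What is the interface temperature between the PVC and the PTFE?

T = 41.5 °C

Series thermal resistances, inner to outer:
  R'_nickel alloy = ln(0.0153/0.0130)/(2πk) = 0.1629/(2π·11.9) = 0.002179 m·K/W
  R'_PVC = ln(0.0198/0.0153)/(2πk) = 0.2578/(2π·0.182) = 0.2255 m·K/W
  R'_PTFE = ln(0.0224/0.0198)/(2πk) = 0.1234/(2π·0.237) = 0.08285 m·K/W
ΣR = 0.002179 + 0.2255 + 0.08285 = 0.3105 m·K/W
Q' = ΔT/ΣR = (86.4 °C − 25.1 °C)/0.3105 = 197.4 W/m
From the inner boundary to the PVC/PTFE interface, ΣR_partial = 0.2277 m·K/W.
T_interface = T_in − Q'·ΣR_partial = 86.4 °C − (197.4)(0.2277) = 41.5 °C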